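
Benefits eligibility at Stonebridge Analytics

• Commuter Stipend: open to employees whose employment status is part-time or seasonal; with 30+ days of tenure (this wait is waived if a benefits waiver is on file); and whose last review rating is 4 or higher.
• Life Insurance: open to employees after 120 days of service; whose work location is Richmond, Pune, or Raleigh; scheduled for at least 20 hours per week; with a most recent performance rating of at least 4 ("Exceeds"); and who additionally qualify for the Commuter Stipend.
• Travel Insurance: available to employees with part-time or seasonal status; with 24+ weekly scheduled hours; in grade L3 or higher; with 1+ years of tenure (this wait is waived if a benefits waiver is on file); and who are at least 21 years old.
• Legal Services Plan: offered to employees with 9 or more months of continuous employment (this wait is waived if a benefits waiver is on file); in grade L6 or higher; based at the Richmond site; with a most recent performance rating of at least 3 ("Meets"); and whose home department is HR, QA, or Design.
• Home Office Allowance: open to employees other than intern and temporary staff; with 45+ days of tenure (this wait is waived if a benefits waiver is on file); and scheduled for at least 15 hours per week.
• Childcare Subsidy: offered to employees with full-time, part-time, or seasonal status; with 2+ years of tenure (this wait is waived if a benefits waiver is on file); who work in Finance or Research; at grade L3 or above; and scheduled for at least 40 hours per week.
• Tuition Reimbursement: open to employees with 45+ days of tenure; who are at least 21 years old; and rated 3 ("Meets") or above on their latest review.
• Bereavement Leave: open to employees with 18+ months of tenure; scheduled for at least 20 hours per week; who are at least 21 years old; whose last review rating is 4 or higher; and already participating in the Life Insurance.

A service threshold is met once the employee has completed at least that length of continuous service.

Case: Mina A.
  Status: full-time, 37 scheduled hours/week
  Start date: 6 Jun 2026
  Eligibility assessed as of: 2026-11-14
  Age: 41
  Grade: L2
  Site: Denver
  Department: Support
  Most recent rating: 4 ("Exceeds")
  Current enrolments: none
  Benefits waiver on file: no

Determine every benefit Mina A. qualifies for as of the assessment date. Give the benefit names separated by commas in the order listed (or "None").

Home Office Allowance, Tuition Reimbursement

Service from 6 Jun 2026 to 2026-11-14: 161 days.
Commuter Stipend — status full-time ✗ (requires part-time or seasonal) → not eligible.
Life Insurance — service 161 days ≥ 120 days ✓; site Denver ✗ (not Richmond, Pune, or Raleigh) → not eligible.
Travel Insurance — status full-time ✗ (requires part-time or seasonal) → not eligible.
Legal Services Plan — no waiver, service 161 days < 9 months (≈270 days) ✗ → not eligible.
Home Office Allowance — status full-time ✓ (not excluded); no waiver, service 161 days ≥ 45 days ✓; 37 hrs/wk ≥ 15 ✓ → eligible.
Childcare Subsidy — status full-time ✓; no waiver, service 161 days < 2 years (≈730 days) ✗ → not eligible.
Tuition Reimbursement — service 161 days ≥ 45 days ✓; age 41 ≥ 21 ✓; rating 4 ≥ 3 ✓ → eligible.
Bereavement Leave — service 161 days < 18 months (≈540 days) ✗ → not eligible.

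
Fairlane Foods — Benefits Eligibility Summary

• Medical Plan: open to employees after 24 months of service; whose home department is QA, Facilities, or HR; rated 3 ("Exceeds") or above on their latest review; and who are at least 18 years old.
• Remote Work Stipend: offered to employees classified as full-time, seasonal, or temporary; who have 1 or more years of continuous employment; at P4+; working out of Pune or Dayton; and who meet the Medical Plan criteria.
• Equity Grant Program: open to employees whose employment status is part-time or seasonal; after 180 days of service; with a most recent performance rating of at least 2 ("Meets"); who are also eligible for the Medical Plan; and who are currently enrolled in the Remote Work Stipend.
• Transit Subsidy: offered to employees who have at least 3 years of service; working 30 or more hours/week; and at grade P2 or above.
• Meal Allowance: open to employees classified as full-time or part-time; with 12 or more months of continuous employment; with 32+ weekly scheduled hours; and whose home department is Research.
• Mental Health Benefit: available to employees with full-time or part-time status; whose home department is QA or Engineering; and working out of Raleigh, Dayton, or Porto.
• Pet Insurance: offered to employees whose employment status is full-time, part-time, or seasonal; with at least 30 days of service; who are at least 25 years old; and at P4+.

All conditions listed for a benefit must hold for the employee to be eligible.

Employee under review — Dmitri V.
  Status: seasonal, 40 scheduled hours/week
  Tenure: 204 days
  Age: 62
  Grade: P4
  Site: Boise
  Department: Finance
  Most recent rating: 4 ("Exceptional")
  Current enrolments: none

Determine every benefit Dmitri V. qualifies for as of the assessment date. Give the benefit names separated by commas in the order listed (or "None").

Medical Plan — service 204 days < 24 months (≈720 days) ✗ → not eligible.
Remote Work Stipend — status seasonal ✓; service 204 days < 1 year (≈365 days) ✗ → not eligible.
Equity Grant Program — status seasonal ✓; service 204 days ≥ 180 days ✓; rating 4 ≥ 2 ✓; not eligible for Medical Plan ✗ → not eligible.
Transit Subsidy — service 204 days < 3 years (≈1095 days) ✗ → not eligible.
Meal Allowance — status seasonal ✗ (requires full-time or part-time) → not eligible.
Mental Health Benefit — status seasonal ✗ (requires full-time or part-time) → not eligible.
Pet Insurance — status seasonal ✓; service 204 days ≥ 30 days ✓; age 62 ≥ 25 ✓; grade P4 ≥ P4 ✓ → eligible.

Pet Insurance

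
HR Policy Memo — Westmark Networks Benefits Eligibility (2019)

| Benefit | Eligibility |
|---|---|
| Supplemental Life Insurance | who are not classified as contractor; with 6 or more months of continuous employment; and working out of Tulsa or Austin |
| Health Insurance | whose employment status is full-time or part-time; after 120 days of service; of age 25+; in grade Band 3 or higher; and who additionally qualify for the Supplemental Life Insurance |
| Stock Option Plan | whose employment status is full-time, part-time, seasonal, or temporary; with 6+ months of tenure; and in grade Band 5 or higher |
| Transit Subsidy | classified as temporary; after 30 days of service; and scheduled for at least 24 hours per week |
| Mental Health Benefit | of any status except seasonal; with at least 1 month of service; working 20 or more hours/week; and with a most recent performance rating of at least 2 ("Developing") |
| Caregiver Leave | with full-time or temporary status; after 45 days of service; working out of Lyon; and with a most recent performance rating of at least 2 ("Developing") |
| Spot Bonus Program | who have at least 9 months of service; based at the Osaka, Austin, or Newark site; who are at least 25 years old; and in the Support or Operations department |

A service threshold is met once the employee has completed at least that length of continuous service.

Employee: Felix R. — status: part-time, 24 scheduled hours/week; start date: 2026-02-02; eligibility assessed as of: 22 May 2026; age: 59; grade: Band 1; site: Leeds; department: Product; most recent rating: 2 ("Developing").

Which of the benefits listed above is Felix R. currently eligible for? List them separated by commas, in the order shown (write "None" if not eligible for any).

Mental Health Benefit

Service from 2026-02-02 to 22 May 2026: 109 days.
Supplemental Life Insurance — status part-time ✓ (not excluded); service 109 days < 6 months (≈180 days) ✗ → not eligible.
Health Insurance — status part-time ✓; service 109 days < 120 days ✗ → not eligible.
Stock Option Plan — status part-time ✓; service 109 days < 6 months (≈180 days) ✗ → not eligible.
Transit Subsidy — status part-time ✗ (requires temporary) → not eligible.
Mental Health Benefit — status part-time ✓ (not excluded); service 109 days ≥ 1 month (≈30 days) ✓; 24 hrs/wk ≥ 20 ✓; rating 2 ≥ 2 ✓ → eligible.
Caregiver Leave — status part-time ✗ (requires full-time or temporary) → not eligible.
Spot Bonus Program — service 109 days < 9 months (≈270 days) ✗ → not eligible.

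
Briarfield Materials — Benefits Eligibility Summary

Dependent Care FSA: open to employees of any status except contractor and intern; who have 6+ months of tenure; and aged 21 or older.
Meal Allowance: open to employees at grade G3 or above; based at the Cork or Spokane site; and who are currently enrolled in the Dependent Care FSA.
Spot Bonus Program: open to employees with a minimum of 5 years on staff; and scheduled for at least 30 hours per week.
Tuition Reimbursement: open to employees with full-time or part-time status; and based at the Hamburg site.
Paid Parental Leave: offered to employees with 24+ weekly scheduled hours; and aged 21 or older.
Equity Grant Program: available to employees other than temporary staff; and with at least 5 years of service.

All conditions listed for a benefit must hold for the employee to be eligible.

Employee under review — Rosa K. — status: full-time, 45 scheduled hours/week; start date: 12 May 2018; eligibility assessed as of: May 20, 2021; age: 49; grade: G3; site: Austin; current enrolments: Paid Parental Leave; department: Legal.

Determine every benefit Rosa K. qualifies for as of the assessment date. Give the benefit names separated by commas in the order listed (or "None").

Service from 12 May 2018 to May 20, 2021: 1104 days.
Dependent Care FSA — status full-time ✓ (not excluded); service 1104 days ≥ 6 months (≈180 days) ✓; age 49 ≥ 21 ✓ → eligible.
Meal Allowance — grade G3 ≥ G3 ✓; site Austin ✗ (not Cork or Spokane) → not eligible.
Spot Bonus Program — service 1104 days < 5 years (≈1825 days) ✗ → not eligible.
Tuition Reimbursement — status full-time ✓; site Austin ✗ (not Hamburg) → not eligible.
Paid Parental Leave — 45 hrs/wk ≥ 24 ✓; age 49 ≥ 21 ✓ → eligible.
Equity Grant Program — status full-time ✓ (not excluded); service 1104 days < 5 years (≈1825 days) ✗ → not eligible.

Dependent Care FSA, Paid Parental Leave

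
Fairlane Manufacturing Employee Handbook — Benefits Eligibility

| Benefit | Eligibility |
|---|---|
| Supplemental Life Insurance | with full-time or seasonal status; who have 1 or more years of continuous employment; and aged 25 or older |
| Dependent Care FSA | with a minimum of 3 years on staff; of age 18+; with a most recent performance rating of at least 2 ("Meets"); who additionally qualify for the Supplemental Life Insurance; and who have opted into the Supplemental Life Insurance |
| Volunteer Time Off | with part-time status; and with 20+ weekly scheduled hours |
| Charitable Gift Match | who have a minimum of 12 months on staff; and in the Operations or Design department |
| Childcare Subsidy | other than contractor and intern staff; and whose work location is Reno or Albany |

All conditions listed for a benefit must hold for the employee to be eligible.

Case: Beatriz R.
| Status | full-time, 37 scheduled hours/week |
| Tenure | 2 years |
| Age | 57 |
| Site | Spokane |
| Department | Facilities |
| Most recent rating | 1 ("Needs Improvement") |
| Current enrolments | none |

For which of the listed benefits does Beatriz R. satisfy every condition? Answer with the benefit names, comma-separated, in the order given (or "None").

Supplemental Life Insurance

Supplemental Life Insurance — status full-time ✓; service 2 years ≥ 1 year ✓; age 57 ≥ 25 ✓ → eligible.
Dependent Care FSA — service 2 years < 3 years ✗ → not eligible.
Volunteer Time Off — status full-time ✗ (requires part-time) → not eligible.
Charitable Gift Match — service 2 years ≥ 12 months (≈360 days) ✓; dept Facilities ✗ → not eligible.
Childcare Subsidy — status full-time ✓ (not excluded); site Spokane ✗ (not Reno or Albany) → not eligible.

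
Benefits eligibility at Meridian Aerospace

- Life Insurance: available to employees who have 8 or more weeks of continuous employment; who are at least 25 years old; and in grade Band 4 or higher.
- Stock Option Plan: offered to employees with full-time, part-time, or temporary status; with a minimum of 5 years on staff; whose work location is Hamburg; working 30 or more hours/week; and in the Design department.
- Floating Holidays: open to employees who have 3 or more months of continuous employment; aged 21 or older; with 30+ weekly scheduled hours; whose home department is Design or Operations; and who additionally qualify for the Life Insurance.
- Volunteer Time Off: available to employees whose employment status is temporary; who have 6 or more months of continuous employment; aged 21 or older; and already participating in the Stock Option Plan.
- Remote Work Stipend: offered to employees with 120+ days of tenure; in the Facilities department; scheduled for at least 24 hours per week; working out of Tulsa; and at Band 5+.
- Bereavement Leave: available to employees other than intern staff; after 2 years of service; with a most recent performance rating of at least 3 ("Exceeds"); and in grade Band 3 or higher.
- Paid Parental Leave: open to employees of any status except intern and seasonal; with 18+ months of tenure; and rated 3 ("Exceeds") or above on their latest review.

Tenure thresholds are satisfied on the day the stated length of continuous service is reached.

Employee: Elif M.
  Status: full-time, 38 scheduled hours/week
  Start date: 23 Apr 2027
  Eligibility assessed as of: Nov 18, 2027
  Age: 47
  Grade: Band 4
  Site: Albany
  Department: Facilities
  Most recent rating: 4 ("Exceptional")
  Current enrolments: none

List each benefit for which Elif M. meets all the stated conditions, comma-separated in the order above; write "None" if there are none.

Life Insurance

Service from 23 Apr 2027 to Nov 18, 2027: 209 days.
Life Insurance — service 209 days ≥ 8 weeks (≈56 days) ✓; age 47 ≥ 25 ✓; grade Band 4 ≥ Band 4 ✓ → eligible.
Stock Option Plan — status full-time ✓; service 209 days < 5 years (≈1825 days) ✗ → not eligible.
Floating Holidays — service 209 days ≥ 3 months (≈90 days) ✓; age 47 ≥ 21 ✓; 38 hrs/wk ≥ 30 ✓; dept Facilities ✗ → not eligible.
Volunteer Time Off — status full-time ✗ (requires temporary) → not eligible.
Remote Work Stipend — service 209 days ≥ 120 days ✓; dept Facilities ✓; 38 hrs/wk ≥ 24 ✓; site Albany ✗ (not Tulsa) → not eligible.
Bereavement Leave — status full-time ✓ (not excluded); service 209 days < 2 years (≈730 days) ✗ → not eligible.
Paid Parental Leave — status full-time ✓ (not excluded); service 209 days < 18 months (≈540 days) ✗ → not eligible.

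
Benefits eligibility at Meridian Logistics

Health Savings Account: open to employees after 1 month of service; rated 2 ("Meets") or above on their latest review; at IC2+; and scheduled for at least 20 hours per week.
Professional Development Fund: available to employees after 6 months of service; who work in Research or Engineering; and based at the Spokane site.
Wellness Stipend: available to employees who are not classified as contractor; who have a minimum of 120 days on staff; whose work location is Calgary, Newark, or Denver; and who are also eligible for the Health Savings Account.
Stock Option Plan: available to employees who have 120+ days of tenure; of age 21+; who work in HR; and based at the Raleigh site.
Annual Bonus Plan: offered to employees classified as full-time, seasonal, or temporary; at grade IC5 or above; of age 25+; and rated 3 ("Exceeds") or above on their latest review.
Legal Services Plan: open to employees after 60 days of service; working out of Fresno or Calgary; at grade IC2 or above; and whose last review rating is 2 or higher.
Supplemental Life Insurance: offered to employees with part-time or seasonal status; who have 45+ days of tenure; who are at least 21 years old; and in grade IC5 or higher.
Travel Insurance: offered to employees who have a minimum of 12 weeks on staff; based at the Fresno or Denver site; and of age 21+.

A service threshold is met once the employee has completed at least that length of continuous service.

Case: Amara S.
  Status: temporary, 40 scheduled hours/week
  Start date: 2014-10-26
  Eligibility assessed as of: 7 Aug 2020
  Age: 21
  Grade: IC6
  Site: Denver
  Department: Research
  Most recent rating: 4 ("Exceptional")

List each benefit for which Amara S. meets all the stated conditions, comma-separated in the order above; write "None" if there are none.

Service from 2014-10-26 to 7 Aug 2020: 2112 days.
Health Savings Account — service 2112 days ≥ 1 month (≈30 days) ✓; rating 4 ≥ 2 ✓; grade IC6 ≥ IC2 ✓; 40 hrs/wk ≥ 20 ✓ → eligible.
Professional Development Fund — service 2112 days ≥ 6 months (≈180 days) ✓; dept Research ✓; site Denver ✗ (not Spokane) → not eligible.
Wellness Stipend — status temporary ✓ (not excluded); service 2112 days ≥ 120 days ✓; site Denver ✓; eligible for Health Savings Account ✓ → eligible.
Stock Option Plan — service 2112 days ≥ 120 days ✓; age 21 ≥ 21 ✓; dept Research ✗ → not eligible.
Annual Bonus Plan — status temporary ✓; grade IC6 ≥ IC5 ✓; age 21 < 25 ✗ → not eligible.
Legal Services Plan — service 2112 days ≥ 60 days ✓; site Denver ✗ (not Fresno or Calgary) → not eligible.
Supplemental Life Insurance — status temporary ✗ (requires part-time or seasonal) → not eligible.
Travel Insurance — service 2112 days ≥ 12 weeks (≈84 days) ✓; site Denver ✓; age 21 ≥ 21 ✓ → eligible.

Health Savings Account, Wellness Stipend, Travel Insurance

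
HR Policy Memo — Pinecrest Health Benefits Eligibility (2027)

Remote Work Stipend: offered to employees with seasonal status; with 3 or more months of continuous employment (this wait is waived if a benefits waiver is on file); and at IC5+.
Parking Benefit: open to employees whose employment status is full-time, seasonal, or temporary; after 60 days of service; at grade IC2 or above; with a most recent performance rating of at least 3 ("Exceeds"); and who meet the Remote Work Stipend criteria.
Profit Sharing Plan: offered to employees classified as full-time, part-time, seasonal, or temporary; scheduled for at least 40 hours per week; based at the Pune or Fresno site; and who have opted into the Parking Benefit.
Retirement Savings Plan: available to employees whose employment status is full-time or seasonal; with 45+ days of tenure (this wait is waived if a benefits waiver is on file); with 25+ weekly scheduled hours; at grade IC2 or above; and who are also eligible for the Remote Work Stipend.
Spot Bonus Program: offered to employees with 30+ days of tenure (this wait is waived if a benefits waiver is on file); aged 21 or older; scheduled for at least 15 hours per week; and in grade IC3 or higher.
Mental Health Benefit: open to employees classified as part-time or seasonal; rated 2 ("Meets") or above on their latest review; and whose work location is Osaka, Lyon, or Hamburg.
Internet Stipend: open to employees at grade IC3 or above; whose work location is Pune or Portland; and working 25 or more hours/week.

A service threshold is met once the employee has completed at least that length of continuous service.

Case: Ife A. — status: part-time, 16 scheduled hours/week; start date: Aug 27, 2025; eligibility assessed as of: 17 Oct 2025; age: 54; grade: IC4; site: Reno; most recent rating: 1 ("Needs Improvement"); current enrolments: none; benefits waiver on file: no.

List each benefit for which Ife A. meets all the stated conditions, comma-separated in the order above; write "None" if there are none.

Spot Bonus Program

Service from Aug 27, 2025 to 17 Oct 2025: 51 days.
Remote Work Stipend — status part-time ✗ (requires seasonal) → not eligible.
Parking Benefit — status part-time ✗ (requires full-time, seasonal, or temporary) → not eligible.
Profit Sharing Plan — status part-time ✓; 16 hrs/wk < 40 ✗ → not eligible.
Retirement Savings Plan — status part-time ✗ (requires full-time or seasonal) → not eligible.
Spot Bonus Program — no waiver, service 51 days ≥ 30 days ✓; age 54 ≥ 21 ✓; 16 hrs/wk ≥ 15 ✓; grade IC4 ≥ IC3 ✓ → eligible.
Mental Health Benefit — status part-time ✓; rating 1 < 2 ✗ → not eligible.
Internet Stipend — grade IC4 ≥ IC3 ✓; site Reno ✗ (not Pune or Portland) → not eligible.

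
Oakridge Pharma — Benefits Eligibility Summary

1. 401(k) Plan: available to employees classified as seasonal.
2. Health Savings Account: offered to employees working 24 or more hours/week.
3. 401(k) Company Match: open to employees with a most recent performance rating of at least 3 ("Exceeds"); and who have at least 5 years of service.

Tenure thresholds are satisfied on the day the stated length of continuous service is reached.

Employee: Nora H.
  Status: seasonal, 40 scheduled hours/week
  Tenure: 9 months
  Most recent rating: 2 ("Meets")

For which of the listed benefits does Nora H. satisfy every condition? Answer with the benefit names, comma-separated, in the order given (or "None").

401(k) Plan, Health Savings Account

401(k) Plan — status seasonal ✓ → eligible.
Health Savings Account — 40 hrs/wk ≥ 24 ✓ → eligible.
401(k) Company Match — rating 2 < 3 ✗ → not eligible.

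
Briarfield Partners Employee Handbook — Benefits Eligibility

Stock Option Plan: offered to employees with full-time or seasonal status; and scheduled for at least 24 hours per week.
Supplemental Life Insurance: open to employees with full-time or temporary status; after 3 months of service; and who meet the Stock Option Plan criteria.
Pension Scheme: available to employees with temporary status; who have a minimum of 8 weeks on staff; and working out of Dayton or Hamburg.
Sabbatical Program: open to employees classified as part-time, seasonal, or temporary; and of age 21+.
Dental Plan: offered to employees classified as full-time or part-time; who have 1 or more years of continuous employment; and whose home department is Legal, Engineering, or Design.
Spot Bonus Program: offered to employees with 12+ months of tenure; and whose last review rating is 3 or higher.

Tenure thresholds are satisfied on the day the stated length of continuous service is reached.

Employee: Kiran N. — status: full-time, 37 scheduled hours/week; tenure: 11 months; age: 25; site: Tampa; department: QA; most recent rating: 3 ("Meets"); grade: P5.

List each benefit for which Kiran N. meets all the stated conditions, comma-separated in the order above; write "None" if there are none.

Stock Option Plan, Supplemental Life Insurance

Stock Option Plan — status full-time ✓; 37 hrs/wk ≥ 24 ✓ → eligible.
Supplemental Life Insurance — status full-time ✓; service 11 months ≥ 3 months ✓; eligible for Stock Option Plan ✓ → eligible.
Pension Scheme — status full-time ✗ (requires temporary) → not eligible.
Sabbatical Program — status full-time ✗ (requires part-time, seasonal, or temporary) → not eligible.
Dental Plan — status full-time ✓; service 11 months < 1 year (≈365 days) ✗ → not eligible.
Spot Bonus Program — service 11 months < 12 months ✗ → not eligible.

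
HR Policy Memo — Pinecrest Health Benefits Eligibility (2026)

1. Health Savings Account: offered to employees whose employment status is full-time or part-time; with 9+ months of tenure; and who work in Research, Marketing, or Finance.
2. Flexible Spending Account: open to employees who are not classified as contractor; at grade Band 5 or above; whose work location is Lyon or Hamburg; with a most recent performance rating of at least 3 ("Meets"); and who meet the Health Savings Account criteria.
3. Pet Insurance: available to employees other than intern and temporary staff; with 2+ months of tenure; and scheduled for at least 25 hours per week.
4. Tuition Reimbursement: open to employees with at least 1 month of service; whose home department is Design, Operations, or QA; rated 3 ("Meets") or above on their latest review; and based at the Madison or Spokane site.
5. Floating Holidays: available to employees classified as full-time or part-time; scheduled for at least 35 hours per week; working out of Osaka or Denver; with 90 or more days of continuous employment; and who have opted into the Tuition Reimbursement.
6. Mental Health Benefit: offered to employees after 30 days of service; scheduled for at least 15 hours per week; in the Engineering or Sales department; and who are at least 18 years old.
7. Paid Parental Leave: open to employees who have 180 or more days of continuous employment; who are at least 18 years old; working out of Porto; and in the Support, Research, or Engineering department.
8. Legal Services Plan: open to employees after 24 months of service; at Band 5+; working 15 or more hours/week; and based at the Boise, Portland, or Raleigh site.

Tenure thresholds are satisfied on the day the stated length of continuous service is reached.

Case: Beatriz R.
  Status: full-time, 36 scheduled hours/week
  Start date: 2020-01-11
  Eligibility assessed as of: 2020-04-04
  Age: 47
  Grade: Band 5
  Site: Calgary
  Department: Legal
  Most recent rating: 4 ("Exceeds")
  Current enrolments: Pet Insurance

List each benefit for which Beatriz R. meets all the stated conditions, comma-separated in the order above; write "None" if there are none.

Service from 2020-01-11 to 2020-04-04: 84 days.
Health Savings Account — status full-time ✓; service 84 days < 9 months (≈270 days) ✗ → not eligible.
Flexible Spending Account — status full-time ✓ (not excluded); grade Band 5 ≥ Band 5 ✓; site Calgary ✗ (not Lyon or Hamburg) → not eligible.
Pet Insurance — status full-time ✓ (not excluded); service 84 days ≥ 2 months (≈60 days) ✓; 36 hrs/wk ≥ 25 ✓ → eligible.
Tuition Reimbursement — service 84 days ≥ 1 month (≈30 days) ✓; dept Legal ✗ → not eligible.
Floating Holidays — status full-time ✓; 36 hrs/wk ≥ 35 ✓; site Calgary ✗ (not Osaka or Denver) → not eligible.
Mental Health Benefit — service 84 days ≥ 30 days ✓; 36 hrs/wk ≥ 15 ✓; dept Legal ✗ → not eligible.
Paid Parental Leave — service 84 days < 180 days ✗ → not eligible.
Legal Services Plan — service 84 days < 24 months (≈720 days) ✗ → not eligible.

Pet Insurance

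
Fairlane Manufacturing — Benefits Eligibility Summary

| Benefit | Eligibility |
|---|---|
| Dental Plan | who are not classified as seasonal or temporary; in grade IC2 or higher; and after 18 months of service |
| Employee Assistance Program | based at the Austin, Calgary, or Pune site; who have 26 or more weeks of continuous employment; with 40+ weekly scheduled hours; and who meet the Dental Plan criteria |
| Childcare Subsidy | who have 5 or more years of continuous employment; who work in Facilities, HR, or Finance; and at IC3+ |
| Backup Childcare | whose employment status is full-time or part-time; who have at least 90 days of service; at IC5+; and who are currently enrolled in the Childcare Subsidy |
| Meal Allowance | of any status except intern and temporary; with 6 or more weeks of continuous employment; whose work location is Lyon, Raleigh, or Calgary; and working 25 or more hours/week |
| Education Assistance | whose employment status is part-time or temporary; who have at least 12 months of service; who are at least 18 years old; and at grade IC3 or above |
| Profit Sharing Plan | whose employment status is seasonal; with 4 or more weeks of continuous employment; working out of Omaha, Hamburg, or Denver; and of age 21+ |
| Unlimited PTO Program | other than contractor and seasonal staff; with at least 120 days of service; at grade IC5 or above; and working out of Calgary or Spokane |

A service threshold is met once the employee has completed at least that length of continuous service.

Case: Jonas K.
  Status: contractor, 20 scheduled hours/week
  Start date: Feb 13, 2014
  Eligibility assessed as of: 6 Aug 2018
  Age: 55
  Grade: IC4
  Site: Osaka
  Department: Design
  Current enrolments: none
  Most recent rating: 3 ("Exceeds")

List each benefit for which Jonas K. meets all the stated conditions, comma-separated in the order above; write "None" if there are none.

Service from Feb 13, 2014 to 6 Aug 2018: 1635 days.
Dental Plan — status contractor ✓ (not excluded); grade IC4 ≥ IC2 ✓; service 1635 days ≥ 18 months (≈540 days) ✓ → eligible.
Employee Assistance Program — site Osaka ✗ (not Austin, Calgary, or Pune) → not eligible.
Childcare Subsidy — service 1635 days < 5 years (≈1825 days) ✗ → not eligible.
Backup Childcare — status contractor ✗ (requires full-time or part-time) → not eligible.
Meal Allowance — status contractor ✓ (not excluded); service 1635 days ≥ 6 weeks (≈42 days) ✓; site Osaka ✗ (not Lyon, Raleigh, or Calgary) → not eligible.
Education Assistance — status contractor ✗ (requires part-time or temporary) → not eligible.
Profit Sharing Plan — status contractor ✗ (requires seasonal) → not eligible.
Unlimited PTO Program — status contractor ✗ (excluded) → not eligible.

Dental Plan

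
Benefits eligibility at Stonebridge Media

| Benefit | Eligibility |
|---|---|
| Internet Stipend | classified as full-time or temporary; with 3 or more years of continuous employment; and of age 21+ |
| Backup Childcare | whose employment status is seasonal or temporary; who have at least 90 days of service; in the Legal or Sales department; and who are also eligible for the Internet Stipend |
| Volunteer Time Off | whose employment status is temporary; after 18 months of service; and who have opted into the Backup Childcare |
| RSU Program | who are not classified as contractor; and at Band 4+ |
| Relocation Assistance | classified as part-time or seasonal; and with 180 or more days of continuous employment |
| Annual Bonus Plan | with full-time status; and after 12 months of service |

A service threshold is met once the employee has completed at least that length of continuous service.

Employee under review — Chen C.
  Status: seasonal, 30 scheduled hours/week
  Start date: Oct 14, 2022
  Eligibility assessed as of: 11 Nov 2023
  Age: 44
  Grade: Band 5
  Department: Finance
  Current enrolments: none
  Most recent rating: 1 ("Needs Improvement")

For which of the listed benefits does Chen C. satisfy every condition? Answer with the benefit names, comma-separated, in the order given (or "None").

Service from Oct 14, 2022 to 11 Nov 2023: 393 days.
Internet Stipend — status seasonal ✗ (requires full-time or temporary) → not eligible.
Backup Childcare — status seasonal ✓; service 393 days ≥ 90 days ✓; dept Finance ✗ → not eligible.
Volunteer Time Off — status seasonal ✗ (requires temporary) → not eligible.
RSU Program — status seasonal ✓ (not excluded); grade Band 5 ≥ Band 4 ✓ → eligible.
Relocation Assistance — status seasonal ✓; service 393 days ≥ 180 days ✓ → eligible.
Annual Bonus Plan — status seasonal ✗ (requires full-time) → not eligible.

RSU Program, Relocation Assistance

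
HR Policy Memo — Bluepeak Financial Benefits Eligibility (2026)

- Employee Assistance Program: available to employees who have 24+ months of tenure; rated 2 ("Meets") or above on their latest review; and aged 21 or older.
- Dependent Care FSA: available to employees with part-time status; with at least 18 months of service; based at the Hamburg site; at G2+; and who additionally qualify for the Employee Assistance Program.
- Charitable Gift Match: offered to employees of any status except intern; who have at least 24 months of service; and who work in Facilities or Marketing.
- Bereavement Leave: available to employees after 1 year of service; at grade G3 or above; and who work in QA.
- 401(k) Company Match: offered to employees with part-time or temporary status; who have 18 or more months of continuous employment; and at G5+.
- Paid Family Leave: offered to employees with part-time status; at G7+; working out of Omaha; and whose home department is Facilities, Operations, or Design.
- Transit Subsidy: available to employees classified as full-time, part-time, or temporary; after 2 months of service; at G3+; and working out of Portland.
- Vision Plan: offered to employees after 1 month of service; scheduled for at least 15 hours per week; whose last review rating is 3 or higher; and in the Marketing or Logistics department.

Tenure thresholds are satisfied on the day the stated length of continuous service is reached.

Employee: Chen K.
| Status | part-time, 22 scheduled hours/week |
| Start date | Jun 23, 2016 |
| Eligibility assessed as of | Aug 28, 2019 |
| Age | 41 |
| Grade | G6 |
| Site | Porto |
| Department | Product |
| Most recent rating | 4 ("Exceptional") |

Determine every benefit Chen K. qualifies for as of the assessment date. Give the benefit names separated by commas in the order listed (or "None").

Employee Assistance Program, 401(k) Company Match

Service from Jun 23, 2016 to Aug 28, 2019: 1161 days.
Employee Assistance Program — service 1161 days ≥ 24 months (≈720 days) ✓; rating 4 ≥ 2 ✓; age 41 ≥ 21 ✓ → eligible.
Dependent Care FSA — status part-time ✓; service 1161 days ≥ 18 months (≈540 days) ✓; site Porto ✗ (not Hamburg) → not eligible.
Charitable Gift Match — status part-time ✓ (not excluded); service 1161 days ≥ 24 months (≈720 days) ✓; dept Product ✗ → not eligible.
Bereavement Leave — service 1161 days ≥ 1 year (≈365 days) ✓; grade G6 ≥ G3 ✓; dept Product ✗ → not eligible.
401(k) Company Match — status part-time ✓; service 1161 days ≥ 18 months (≈540 days) ✓; grade G6 ≥ G5 ✓ → eligible.
Paid Family Leave — status part-time ✓; grade G6 < G7 ✗ → not eligible.
Transit Subsidy — status part-time ✓; service 1161 days ≥ 2 months (≈60 days) ✓; grade G6 ≥ G3 ✓; site Porto ✗ (not Portland) → not eligible.
Vision Plan — service 1161 days ≥ 1 month (≈30 days) ✓; 22 hrs/wk ≥ 15 ✓; rating 4 ≥ 3 ✓; dept Product ✗ → not eligible.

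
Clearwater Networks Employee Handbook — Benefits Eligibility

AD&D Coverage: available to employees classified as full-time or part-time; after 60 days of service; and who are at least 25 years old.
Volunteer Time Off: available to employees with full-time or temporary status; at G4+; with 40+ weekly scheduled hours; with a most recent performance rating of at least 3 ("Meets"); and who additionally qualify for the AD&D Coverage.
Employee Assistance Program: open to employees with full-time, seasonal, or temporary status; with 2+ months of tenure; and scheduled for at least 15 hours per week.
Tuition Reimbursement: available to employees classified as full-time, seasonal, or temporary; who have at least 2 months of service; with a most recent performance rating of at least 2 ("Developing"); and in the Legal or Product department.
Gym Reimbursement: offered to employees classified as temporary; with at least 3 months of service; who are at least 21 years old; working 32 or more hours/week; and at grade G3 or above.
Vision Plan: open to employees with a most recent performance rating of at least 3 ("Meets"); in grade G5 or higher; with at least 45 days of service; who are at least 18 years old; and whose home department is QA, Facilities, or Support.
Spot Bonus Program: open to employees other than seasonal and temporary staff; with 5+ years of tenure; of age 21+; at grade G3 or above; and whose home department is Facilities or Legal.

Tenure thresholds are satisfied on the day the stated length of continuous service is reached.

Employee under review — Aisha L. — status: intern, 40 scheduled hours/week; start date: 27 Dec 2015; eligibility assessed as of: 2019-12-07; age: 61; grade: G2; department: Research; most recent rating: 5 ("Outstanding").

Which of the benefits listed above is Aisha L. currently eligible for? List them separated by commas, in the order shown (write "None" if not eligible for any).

None

Service from 27 Dec 2015 to 2019-12-07: 1441 days.
AD&D Coverage — status intern ✗ (requires full-time or part-time) → not eligible.
Volunteer Time Off — status intern ✗ (requires full-time or temporary) → not eligible.
Employee Assistance Program — status intern ✗ (requires full-time, seasonal, or temporary) → not eligible.
Tuition Reimbursement — status intern ✗ (requires full-time, seasonal, or temporary) → not eligible.
Gym Reimbursement — status intern ✗ (requires temporary) → not eligible.
Vision Plan — rating 5 ≥ 3 ✓; grade G2 < G5 ✗ → not eligible.
Spot Bonus Program — status intern ✓ (not excluded); service 1441 days < 5 years (≈1825 days) ✗ → not eligible.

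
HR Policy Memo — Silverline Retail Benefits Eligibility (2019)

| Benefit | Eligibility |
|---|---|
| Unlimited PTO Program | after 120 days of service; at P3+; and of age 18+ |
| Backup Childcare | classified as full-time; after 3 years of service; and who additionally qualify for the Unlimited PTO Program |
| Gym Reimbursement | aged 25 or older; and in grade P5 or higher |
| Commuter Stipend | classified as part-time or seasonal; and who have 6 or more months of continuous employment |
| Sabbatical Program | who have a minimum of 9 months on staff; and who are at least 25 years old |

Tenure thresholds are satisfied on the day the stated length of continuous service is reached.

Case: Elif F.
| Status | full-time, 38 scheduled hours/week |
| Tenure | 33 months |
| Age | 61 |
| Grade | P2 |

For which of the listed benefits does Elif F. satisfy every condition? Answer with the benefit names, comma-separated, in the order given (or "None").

Sabbatical Program

Unlimited PTO Program — service 33 months ≥ 120 days ✓; grade P2 < P3 ✗ → not eligible.
Backup Childcare — status full-time ✓; service 33 months < 3 years (≈1095 days) ✗ → not eligible.
Gym Reimbursement — age 61 ≥ 25 ✓; grade P2 < P5 ✗ → not eligible.
Commuter Stipend — status full-time ✗ (requires part-time or seasonal) → not eligible.
Sabbatical Program — service 33 months ≥ 9 months ✓; age 61 ≥ 25 ✓ → eligible.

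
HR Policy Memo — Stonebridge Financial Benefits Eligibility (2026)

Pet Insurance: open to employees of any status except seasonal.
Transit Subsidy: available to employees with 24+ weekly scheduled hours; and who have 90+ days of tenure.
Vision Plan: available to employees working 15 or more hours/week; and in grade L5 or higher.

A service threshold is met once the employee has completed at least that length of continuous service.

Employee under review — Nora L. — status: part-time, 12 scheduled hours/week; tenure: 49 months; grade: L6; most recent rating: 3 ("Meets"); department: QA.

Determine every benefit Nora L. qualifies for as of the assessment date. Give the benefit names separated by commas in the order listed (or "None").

Pet Insurance

Pet Insurance — status part-time ✓ (not excluded) → eligible.
Transit Subsidy — 12 hrs/wk < 24 ✗ → not eligible.
Vision Plan — 12 hrs/wk < 15 ✗ → not eligible.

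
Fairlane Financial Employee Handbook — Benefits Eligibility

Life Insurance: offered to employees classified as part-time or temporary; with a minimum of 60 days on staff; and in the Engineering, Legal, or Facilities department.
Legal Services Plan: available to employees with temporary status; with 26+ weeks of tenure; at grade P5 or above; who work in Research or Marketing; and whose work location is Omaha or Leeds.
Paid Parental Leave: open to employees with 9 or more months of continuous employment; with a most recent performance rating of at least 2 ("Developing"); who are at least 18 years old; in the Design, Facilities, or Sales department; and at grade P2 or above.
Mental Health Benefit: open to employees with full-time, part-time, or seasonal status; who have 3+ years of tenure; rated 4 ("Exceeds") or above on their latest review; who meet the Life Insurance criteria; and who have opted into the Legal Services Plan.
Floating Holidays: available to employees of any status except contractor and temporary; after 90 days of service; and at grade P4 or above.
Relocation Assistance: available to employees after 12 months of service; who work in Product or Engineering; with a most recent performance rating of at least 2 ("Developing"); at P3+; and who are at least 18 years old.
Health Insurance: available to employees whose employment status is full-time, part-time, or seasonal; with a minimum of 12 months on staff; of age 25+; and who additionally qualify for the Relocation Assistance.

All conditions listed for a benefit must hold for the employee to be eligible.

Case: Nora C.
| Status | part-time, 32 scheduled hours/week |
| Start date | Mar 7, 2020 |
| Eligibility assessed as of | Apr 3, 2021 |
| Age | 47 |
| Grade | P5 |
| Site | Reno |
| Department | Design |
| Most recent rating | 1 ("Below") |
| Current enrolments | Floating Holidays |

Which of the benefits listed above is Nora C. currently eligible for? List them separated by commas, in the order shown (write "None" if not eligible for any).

Service from Mar 7, 2020 to Apr 3, 2021: 392 days.
Life Insurance — status part-time ✓; service 392 days ≥ 60 days ✓; dept Design ✗ → not eligible.
Legal Services Plan — status part-time ✗ (requires temporary) → not eligible.
Paid Parental Leave — service 392 days ≥ 9 months (≈270 days) ✓; rating 1 < 2 ✗ → not eligible.
Mental Health Benefit — status part-time ✓; service 392 days < 3 years (≈1095 days) ✗ → not eligible.
Floating Holidays — status part-time ✓ (not excluded); service 392 days ≥ 90 days ✓; grade P5 ≥ P4 ✓ → eligible.
Relocation Assistance — service 392 days ≥ 12 months (≈360 days) ✓; dept Design ✗ → not eligible.
Health Insurance — status part-time ✓; service 392 days ≥ 12 months (≈360 days) ✓; age 47 ≥ 25 ✓; not eligible for Relocation Assistance ✗ → not eligible.

Floating Holidays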